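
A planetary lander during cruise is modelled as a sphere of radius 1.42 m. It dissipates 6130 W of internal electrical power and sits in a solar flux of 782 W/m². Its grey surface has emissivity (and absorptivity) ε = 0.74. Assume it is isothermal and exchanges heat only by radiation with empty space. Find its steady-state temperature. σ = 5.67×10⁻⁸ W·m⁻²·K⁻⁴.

At steady state, absorbed solar power + internal power = radiated power.
Absorbed: α·S·A_cross = 0.74·782·6.335 = 3666 W (cross-section πr²).
Total input = 3666 + 6130 = 9796 W.
Radiated: εσ·A_surf·T⁴ with A_surf = 4πr² = 25.34 m².
T⁴ = 9796/(0.74·5.67×10⁻⁸·25.34) = 9.214×10⁹ K⁴.

T ≈ 310 K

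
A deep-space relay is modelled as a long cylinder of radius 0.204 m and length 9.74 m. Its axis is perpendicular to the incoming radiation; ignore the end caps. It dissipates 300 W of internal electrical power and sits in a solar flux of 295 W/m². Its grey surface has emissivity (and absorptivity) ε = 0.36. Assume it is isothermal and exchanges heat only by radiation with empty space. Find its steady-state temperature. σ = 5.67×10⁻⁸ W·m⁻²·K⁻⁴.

T ≈ 231 K

At steady state, absorbed solar power + internal power = radiated power.
Absorbed: α·S·A_cross = 0.36·295·3.974 = 422.0 W (cross-section 2rL).
Total input = 422.0 + 300 = 722.0 W.
Radiated: εσ·A_surf·T⁴ with A_surf = 2πrL = 12.48 m².
T⁴ = 722.0/(0.36·5.67×10⁻⁸·12.48) = 2.833×10⁹ K⁴.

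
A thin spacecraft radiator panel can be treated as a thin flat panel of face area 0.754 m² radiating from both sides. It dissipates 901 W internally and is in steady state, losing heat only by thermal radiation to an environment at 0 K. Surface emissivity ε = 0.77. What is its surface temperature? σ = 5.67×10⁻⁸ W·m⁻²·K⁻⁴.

T ≈ 342 K

Steady state: internal power = radiated power, P = εσA T⁴.
Radiating area A = 2·0.754 = 1.508 m².
T⁴ = P/(εσA) = 901/(0.77·5.67×10⁻⁸·1.508) = 1.369×10¹⁰ K⁴.
T = (1.369×10¹⁰)^(1/4).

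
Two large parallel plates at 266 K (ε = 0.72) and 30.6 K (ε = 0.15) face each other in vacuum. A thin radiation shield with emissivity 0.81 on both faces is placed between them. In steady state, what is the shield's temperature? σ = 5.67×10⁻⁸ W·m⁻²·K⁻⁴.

In steady state the net flux on the hot side equals that on the cold side.
σ(T₁⁴−T_s⁴)/D₁ = σ(T_s⁴−T₂⁴)/D₂, with D₁ = 1/ε₁+1/ε_s−1 = 1.623, D₂ = 1/ε_s+1/ε₂−1 = 6.901.
Solve for T_s⁴: T_s⁴ = (D₂·T₁⁴ + D₁·T₂⁴)/(D₁+D₂) = 4.053×10⁹ K⁴.

T_s ≈ 252 K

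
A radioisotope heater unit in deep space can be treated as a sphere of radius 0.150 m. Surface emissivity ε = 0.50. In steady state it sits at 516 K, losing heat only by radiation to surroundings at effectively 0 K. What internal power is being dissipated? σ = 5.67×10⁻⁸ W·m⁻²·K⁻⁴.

P ≈ 568 W

Steady state: P = εσA T⁴.
A = 4πr² = 0.2827 m²; T⁴ = (516)⁴ = 7.089×10¹⁰ K⁴.
P = 0.50 × 5.67×10⁻⁸ × 0.2827 × 7.089×10¹⁰.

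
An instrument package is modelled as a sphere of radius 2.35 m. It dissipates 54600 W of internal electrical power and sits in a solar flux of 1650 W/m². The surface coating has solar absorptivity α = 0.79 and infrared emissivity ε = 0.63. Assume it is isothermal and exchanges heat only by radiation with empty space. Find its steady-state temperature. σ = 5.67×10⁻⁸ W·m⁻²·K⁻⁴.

At steady state, absorbed solar power + internal power = radiated power.
Absorbed: α·S·A_cross = 0.79·1650·17.35 = 22620 W (cross-section πr²).
Total input = 22620 + 54600 = 77220 W.
Radiated: εσ·A_surf·T⁴ with A_surf = 4πr² = 69.40 m².
T⁴ = 77220/(0.63·5.67×10⁻⁸·69.40) = 3.115×10¹⁰ K⁴.

T ≈ 420 K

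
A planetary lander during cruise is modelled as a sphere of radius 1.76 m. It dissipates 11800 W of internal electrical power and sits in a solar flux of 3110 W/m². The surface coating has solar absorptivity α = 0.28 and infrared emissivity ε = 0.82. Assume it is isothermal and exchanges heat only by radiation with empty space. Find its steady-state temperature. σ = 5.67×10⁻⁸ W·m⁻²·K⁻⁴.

At steady state, absorbed solar power + internal power = radiated power.
Absorbed: α·S·A_cross = 0.28·3110·9.731 = 8474 W (cross-section πr²).
Total input = 8474 + 11800 = 20270 W.
Radiated: εσ·A_surf·T⁴ with A_surf = 4πr² = 38.93 m².
T⁴ = 20270/(0.82·5.67×10⁻⁸·38.93) = 1.120×10¹⁰ K⁴.

T ≈ 325 K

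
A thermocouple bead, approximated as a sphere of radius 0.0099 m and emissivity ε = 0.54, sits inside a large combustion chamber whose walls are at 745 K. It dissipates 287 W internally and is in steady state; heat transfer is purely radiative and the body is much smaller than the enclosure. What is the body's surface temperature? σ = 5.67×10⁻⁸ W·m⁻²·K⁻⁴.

For a small grey body in a large enclosure, net radiated power = εσA(T⁴ − T_w⁴).
Steady state: P = εσA(T⁴ − T_w⁴) with A = 4πr² = 0.001232 m².
T⁴ = P/(εσA) + T_w⁴ = 287/(0.54·5.67×10⁻⁸·0.001232) + (745)⁴
    = 7.611×10¹² + 3.081×10¹¹ = 7.919×10¹² K⁴.

T ≈ 1680 K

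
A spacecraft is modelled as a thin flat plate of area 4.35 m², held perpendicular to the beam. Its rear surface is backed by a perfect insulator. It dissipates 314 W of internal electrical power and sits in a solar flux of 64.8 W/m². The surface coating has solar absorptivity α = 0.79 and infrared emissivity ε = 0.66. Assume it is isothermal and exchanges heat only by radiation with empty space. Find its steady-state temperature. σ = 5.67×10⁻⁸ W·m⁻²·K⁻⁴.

At steady state, absorbed solar power + internal power = radiated power.
Absorbed: α·S·A_cross = 0.79·64.8·4.350 = 222.7 W (cross-section A).
Total input = 222.7 + 314 = 536.7 W.
Radiated: εσ·A_surf·T⁴ with A_surf = A = 4.350 m².
T⁴ = 536.7/(0.66·5.67×10⁻⁸·4.350) = 3.297×10⁹ K⁴.

T ≈ 240 K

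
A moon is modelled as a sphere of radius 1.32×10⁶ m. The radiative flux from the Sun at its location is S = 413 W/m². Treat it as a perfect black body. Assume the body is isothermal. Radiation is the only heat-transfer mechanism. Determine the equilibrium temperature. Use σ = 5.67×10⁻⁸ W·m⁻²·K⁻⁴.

T ≈ 207 K

At equilibrium, absorbed power = emitted power.
Absorbing cross-section = πr² = 5.474×10¹² m²; emitting surface = 4πr² = 2.190×10¹³ m² (ratio 4).
S·A_cross = εσ·A_surf·T⁴  ⇒  T⁴ = S/(4σ).
T⁴ = 1.00·413/(4·5.67×10⁻⁸) = 1.821×10⁹ K⁴.
T = (1.821×10⁹)^(1/4).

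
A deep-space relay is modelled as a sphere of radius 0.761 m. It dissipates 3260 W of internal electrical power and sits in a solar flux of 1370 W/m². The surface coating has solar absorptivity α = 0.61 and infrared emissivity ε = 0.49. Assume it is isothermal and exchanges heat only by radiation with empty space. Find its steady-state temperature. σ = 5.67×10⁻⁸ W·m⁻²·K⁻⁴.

T ≈ 392 K

At steady state, absorbed solar power + internal power = radiated power.
Absorbed: α·S·A_cross = 0.61·1370·1.819 = 1520 W (cross-section πr²).
Total input = 1520 + 3260 = 4780 W.
Radiated: εσ·A_surf·T⁴ with A_surf = 4πr² = 7.277 m².
T⁴ = 4780/(0.49·5.67×10⁻⁸·7.277) = 2.364×10¹⁰ K⁴.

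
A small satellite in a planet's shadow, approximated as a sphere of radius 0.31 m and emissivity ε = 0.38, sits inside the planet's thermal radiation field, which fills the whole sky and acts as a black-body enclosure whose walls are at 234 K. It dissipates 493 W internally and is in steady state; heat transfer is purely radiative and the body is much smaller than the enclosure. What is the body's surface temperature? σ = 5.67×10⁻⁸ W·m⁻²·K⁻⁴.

For a small grey body in a large enclosure, net radiated power = εσA(T⁴ − T_w⁴).
Steady state: P = εσA(T⁴ − T_w⁴) with A = 4πr² = 1.208 m².
T⁴ = P/(εσA) + T_w⁴ = 493/(0.38·5.67×10⁻⁸·1.208) + (234)⁴
    = 1.895×10¹⁰ + 2.998×10⁹ = 2.195×10¹⁰ K⁴.

T ≈ 385 K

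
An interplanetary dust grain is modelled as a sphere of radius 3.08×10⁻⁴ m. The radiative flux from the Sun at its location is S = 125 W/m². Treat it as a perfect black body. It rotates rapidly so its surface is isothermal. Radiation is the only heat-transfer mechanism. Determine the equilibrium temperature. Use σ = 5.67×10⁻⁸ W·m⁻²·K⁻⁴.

At equilibrium, absorbed power = emitted power.
Absorbing cross-section = πr² = 2.980×10⁻⁷ m²; emitting surface = 4πr² = 1.192×10⁻⁶ m² (ratio 4).
S·A_cross = εσ·A_surf·T⁴  ⇒  T⁴ = S/(4σ).
T⁴ = 1.00·125/(4·5.67×10⁻⁸) = 5.511×10⁸ K⁴.
T = (5.511×10⁸)^(1/4).

T ≈ 153 K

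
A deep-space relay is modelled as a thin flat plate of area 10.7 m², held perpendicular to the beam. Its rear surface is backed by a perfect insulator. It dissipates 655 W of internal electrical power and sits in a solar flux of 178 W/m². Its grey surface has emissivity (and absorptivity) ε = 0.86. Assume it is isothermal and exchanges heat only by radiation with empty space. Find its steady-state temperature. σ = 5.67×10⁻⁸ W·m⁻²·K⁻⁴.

At steady state, absorbed solar power + internal power = radiated power.
Absorbed: α·S·A_cross = 0.86·178·10.70 = 1638 W (cross-section A).
Total input = 1638 + 655 = 2293 W.
Radiated: εσ·A_surf·T⁴ with A_surf = A = 10.70 m².
T⁴ = 2293/(0.86·5.67×10⁻⁸·10.70) = 4.395×10⁹ K⁴.

T ≈ 257 K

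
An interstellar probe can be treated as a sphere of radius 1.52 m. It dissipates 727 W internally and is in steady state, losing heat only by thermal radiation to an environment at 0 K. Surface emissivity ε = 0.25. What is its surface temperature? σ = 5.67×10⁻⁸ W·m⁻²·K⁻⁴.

T ≈ 205 K

Steady state: internal power = radiated power, P = εσA T⁴.
Radiating area A = 4πr² = 29.03 m².
T⁴ = P/(εσA) = 727/(0.25·5.67×10⁻⁸·29.03) = 1.767×10⁹ K⁴.
T = (1.767×10⁹)^(1/4).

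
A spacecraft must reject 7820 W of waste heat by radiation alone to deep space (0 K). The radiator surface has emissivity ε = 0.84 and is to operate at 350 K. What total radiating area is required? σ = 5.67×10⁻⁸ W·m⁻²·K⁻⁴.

A ≈ 10.9 m²

P = εσA T⁴ ⇒ A = P/(εσT⁴).
T⁴ = 1.501×10¹⁰ K⁴.
A = 7820/(0.84 × 5.67×10⁻⁸ × 1.501×10¹⁰).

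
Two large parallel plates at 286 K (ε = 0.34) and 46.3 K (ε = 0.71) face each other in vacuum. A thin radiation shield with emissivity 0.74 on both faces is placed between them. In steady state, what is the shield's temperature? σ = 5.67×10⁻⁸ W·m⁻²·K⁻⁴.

In steady state the net flux on the hot side equals that on the cold side.
σ(T₁⁴−T_s⁴)/D₁ = σ(T_s⁴−T₂⁴)/D₂, with D₁ = 1/ε₁+1/ε_s−1 = 3.293, D₂ = 1/ε_s+1/ε₂−1 = 1.760.
Solve for T_s⁴: T_s⁴ = (D₂·T₁⁴ + D₁·T₂⁴)/(D₁+D₂) = 2.333×10⁹ K⁴.

T_s ≈ 220 K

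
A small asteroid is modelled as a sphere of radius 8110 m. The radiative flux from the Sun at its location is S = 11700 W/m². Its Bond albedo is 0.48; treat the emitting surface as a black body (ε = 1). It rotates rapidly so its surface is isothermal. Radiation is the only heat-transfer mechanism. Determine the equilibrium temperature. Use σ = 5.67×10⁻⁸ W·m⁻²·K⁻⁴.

At equilibrium, absorbed power = emitted power.
Absorbing cross-section = πr² = 2.066×10⁸ m²; emitting surface = 4πr² = 8.265×10⁸ m² (ratio 4).
(1−a)S·A_cross = εσ·A_surf·T⁴  ⇒  T⁴ = (1−a)S/(4σ).
T⁴ = 0.520·11700/(4·5.67×10⁻⁸) = 2.683×10¹⁰ K⁴.
T = (2.683×10¹⁰)^(1/4).

T ≈ 405 K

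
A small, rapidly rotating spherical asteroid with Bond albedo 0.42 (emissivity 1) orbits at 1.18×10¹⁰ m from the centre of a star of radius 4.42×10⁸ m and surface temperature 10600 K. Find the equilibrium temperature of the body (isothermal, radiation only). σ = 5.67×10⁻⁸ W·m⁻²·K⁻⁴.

T ≈ 1270 K

The star's surface emits σT_*⁴; at distance d the flux is S = σT_*⁴(R_*/d)².
S = 5.67×10⁻⁸·(10600)⁴·(4.42×10⁸/1.18×10¹⁰)² = 1.004×10⁶ W/m².
For an isothermal sphere T⁴ = (1−a)S/(4σ) = 2.568×10¹² K⁴.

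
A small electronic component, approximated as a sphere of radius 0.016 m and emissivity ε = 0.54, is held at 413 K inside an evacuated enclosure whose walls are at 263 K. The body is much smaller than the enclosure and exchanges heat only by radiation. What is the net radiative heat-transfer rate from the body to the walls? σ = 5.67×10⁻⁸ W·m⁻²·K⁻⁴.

For a small grey body in a large enclosure: P_net = εσA(T_body⁴ − T_wall⁴).
A = 4πr² = 0.003217 m²; T_body⁴ − T_wall⁴ = 2.909×10¹⁰ − 4.784×10⁹ = 2.431×10¹⁰ K⁴.
|P_net| = 0.54·5.67×10⁻⁸·0.003217·2.431×10¹⁰.

P_net ≈ 2.39 W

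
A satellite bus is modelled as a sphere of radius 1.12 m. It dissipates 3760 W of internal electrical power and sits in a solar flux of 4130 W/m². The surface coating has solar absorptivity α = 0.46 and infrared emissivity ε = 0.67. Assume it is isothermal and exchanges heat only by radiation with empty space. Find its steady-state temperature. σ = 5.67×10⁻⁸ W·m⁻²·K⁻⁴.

At steady state, absorbed solar power + internal power = radiated power.
Absorbed: α·S·A_cross = 0.46·4130·3.941 = 7487 W (cross-section πr²).
Total input = 7487 + 3760 = 11250 W.
Radiated: εσ·A_surf·T⁴ with A_surf = 4πr² = 15.76 m².
T⁴ = 11250/(0.67·5.67×10⁻⁸·15.76) = 1.878×10¹⁰ K⁴.

T ≈ 370 K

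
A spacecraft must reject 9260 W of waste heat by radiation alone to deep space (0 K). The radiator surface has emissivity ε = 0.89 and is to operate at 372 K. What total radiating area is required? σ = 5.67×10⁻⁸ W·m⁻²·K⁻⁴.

A ≈ 9.58 m²

P = εσA T⁴ ⇒ A = P/(εσT⁴).
T⁴ = 1.915×10¹⁰ K⁴.
A = 9260/(0.89 × 5.67×10⁻⁸ × 1.915×10¹⁰).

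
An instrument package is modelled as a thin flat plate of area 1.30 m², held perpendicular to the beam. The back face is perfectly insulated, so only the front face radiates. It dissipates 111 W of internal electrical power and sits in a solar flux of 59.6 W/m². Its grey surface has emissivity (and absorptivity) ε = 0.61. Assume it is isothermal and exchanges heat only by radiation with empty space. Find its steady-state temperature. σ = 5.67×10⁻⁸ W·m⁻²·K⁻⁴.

T ≈ 244 K

At steady state, absorbed solar power + internal power = radiated power.
Absorbed: α·S·A_cross = 0.61·59.6·1.300 = 47.26 W (cross-section A).
Total input = 47.26 + 111 = 158.3 W.
Radiated: εσ·A_surf·T⁴ with A_surf = A = 1.300 m².
T⁴ = 158.3/(0.61·5.67×10⁻⁸·1.300) = 3.520×10⁹ K⁴.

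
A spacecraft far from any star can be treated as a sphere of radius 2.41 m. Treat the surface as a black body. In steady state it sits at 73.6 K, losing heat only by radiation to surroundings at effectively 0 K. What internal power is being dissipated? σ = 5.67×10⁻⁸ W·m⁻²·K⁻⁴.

P ≈ 121 W

Steady state: P = εσA T⁴.
A = 4πr² = 72.99 m²; T⁴ = (73.6)⁴ = 2.934×10⁷ K⁴.
P = 1.0 × 5.67×10⁻⁸ × 72.99 × 2.934×10⁷.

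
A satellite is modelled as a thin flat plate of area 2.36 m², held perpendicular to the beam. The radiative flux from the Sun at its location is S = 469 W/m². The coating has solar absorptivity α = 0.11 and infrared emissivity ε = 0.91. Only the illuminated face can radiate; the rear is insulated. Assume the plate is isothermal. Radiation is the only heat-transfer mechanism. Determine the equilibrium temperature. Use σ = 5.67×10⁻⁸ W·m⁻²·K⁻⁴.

At equilibrium, absorbed power = emitted power.
Absorbing cross-section = A = 2.360 m²; emitting surface = A = 2.360 m² (ratio 1).
αS·A_cross = εσ·A_surf·T⁴  ⇒  T⁴ = αS/(ε·1σ).
T⁴ = 0.110·469/(0.91·1·5.67×10⁻⁸) = 9.999×10⁸ K⁴.
T = (9.999×10⁸)^(1/4).

T ≈ 178 K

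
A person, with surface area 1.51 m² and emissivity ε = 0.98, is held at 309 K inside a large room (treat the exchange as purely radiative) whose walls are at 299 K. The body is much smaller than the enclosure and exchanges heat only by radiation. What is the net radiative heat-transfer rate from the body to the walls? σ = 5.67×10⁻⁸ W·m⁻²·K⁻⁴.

For a small grey body in a large enclosure: P_net = εσA(T_body⁴ − T_wall⁴).
A = 1.51 m²; T_body⁴ − T_wall⁴ = 9.117×10⁹ − 7.993×10⁹ = 1.124×10⁹ K⁴.
|P_net| = 0.98·5.67×10⁻⁸·1.510·1.124×10⁹.

P_net ≈ 94.3 W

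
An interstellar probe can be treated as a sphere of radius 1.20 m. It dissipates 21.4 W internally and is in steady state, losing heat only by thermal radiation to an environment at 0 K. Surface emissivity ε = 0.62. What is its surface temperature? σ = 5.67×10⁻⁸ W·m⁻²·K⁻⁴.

T ≈ 76.2 K

Steady state: internal power = radiated power, P = εσA T⁴.
Radiating area A = 4πr² = 18.10 m².
T⁴ = P/(εσA) = 21.4/(0.62·5.67×10⁻⁸·18.10) = 3.364×10⁷ K⁴.
T = (3.364×10⁷)^(1/4).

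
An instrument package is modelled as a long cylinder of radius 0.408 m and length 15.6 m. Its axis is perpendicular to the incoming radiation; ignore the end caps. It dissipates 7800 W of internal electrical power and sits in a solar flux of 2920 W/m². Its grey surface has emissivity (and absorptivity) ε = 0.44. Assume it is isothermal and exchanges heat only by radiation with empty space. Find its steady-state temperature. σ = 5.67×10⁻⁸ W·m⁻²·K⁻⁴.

T ≈ 394 K

At steady state, absorbed solar power + internal power = radiated power.
Absorbed: α·S·A_cross = 0.44·2920·12.73 = 16350 W (cross-section 2rL).
Total input = 16350 + 7800 = 24150 W.
Radiated: εσ·A_surf·T⁴ with A_surf = 2πrL = 39.99 m².
T⁴ = 24150/(0.44·5.67×10⁻⁸·39.99) = 2.421×10¹⁰ K⁴.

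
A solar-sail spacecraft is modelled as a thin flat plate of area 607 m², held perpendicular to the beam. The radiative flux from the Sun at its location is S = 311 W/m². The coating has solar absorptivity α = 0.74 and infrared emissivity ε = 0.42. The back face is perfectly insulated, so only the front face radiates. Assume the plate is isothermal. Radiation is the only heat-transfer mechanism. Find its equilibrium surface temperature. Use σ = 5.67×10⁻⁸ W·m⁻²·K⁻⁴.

T ≈ 314 K

At equilibrium, absorbed power = emitted power.
Absorbing cross-section = A = 607.0 m²; emitting surface = A = 607.0 m² (ratio 1).
αS·A_cross = εσ·A_surf·T⁴  ⇒  T⁴ = αS/(ε·1σ).
T⁴ = 0.740·311/(0.42·1·5.67×10⁻⁸) = 9.664×10⁹ K⁴.
T = (9.664×10⁹)^(1/4).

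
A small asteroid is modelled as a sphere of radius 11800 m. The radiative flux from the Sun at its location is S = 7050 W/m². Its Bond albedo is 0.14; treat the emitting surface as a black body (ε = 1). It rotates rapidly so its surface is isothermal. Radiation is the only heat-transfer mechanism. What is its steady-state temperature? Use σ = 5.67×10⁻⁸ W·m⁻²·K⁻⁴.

T ≈ 404 K

At equilibrium, absorbed power = emitted power.
Absorbing cross-section = πr² = 4.374×10⁸ m²; emitting surface = 4πr² = 1.750×10⁹ m² (ratio 4).
(1−a)S·A_cross = εσ·A_surf·T⁴  ⇒  T⁴ = (1−a)S/(4σ).
T⁴ = 0.860·7050/(4·5.67×10⁻⁸) = 2.673×10¹⁰ K⁴.
T = (2.673×10¹⁰)^(1/4).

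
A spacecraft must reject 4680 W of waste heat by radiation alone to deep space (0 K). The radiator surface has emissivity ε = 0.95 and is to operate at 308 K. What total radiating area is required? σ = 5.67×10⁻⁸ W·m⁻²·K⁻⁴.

P = εσA T⁴ ⇒ A = P/(εσT⁴).
T⁴ = 8.999×10⁹ K⁴.
A = 4680/(0.95 × 5.67×10⁻⁸ × 8.999×10⁹).

A ≈ 9.65 m²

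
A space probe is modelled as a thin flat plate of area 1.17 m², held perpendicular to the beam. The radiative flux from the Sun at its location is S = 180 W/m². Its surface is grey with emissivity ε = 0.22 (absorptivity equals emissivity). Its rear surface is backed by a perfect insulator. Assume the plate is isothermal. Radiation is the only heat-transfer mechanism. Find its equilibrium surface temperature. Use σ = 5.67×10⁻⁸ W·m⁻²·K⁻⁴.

T ≈ 237 K

At equilibrium, absorbed power = emitted power.
Absorbing cross-section = A = 1.170 m²; emitting surface = A = 1.170 m² (ratio 1).
εS·A_cross = εσ·A_surf·T⁴  ⇒  T⁴ = S/(1σ)   (ε cancels).
T⁴ = 180/(1·5.67×10⁻⁸) = 3.175×10⁹ K⁴.
T = (3.175×10⁹)^(1/4).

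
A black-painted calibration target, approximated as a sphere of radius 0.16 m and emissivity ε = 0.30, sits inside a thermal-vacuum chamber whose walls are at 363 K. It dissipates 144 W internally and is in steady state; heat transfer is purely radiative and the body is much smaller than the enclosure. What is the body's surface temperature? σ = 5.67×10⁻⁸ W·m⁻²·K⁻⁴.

T ≈ 457 K

For a small grey body in a large enclosure, net radiated power = εσA(T⁴ − T_w⁴).
Steady state: P = εσA(T⁴ − T_w⁴) with A = 4πr² = 0.3217 m².
T⁴ = P/(εσA) + T_w⁴ = 144/(0.30·5.67×10⁻⁸·0.3217) + (363)⁴
    = 2.632×10¹⁰ + 1.736×10¹⁰ = 4.368×10¹⁰ K⁴.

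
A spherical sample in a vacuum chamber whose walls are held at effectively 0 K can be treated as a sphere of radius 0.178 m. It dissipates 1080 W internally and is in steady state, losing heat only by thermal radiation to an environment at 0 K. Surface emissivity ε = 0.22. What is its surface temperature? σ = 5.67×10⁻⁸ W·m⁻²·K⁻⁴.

T ≈ 683 K

Steady state: internal power = radiated power, P = εσA T⁴.
Radiating area A = 4πr² = 0.3982 m².
T⁴ = P/(εσA) = 1080/(0.22·5.67×10⁻⁸·0.3982) = 2.175×10¹¹ K⁴.
T = (2.175×10¹¹)^(1/4).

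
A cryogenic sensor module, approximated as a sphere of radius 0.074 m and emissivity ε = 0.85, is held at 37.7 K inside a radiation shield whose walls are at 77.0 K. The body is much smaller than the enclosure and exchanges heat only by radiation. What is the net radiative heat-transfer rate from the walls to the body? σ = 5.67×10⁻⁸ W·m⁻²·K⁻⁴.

P_net ≈ 0.110 W

For a small grey body in a large enclosure: P_net = εσA(T_body⁴ − T_wall⁴).
A = 4πr² = 0.06881 m²; T_body⁴ − T_wall⁴ = 2.020×10⁶ − 3.515×10⁷ = -3.313×10⁷ K⁴.
|P_net| = 0.85·5.67×10⁻⁸·0.06881·3.313×10⁷.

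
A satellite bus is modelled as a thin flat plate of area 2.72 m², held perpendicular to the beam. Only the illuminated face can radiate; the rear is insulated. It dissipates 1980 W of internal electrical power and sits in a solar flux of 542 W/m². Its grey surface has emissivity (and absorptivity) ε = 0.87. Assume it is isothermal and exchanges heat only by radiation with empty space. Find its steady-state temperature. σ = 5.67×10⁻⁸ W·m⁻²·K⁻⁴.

T ≈ 395 K

At steady state, absorbed solar power + internal power = radiated power.
Absorbed: α·S·A_cross = 0.87·542·2.720 = 1283 W (cross-section A).
Total input = 1283 + 1980 = 3263 W.
Radiated: εσ·A_surf·T⁴ with A_surf = A = 2.720 m².
T⁴ = 3263/(0.87·5.67×10⁻⁸·2.720) = 2.432×10¹⁰ K⁴.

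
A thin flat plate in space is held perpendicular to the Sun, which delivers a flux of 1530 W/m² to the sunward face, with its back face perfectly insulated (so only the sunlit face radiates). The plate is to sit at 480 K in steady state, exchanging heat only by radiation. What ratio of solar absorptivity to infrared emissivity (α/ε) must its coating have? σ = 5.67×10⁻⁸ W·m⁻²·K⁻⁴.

Balance: αS·A = εσ·1A·T⁴ ⇒ α/ε = σT⁴/S.
α/ε = 5.67×10⁻⁸·(480)⁴/1530 = 5.67×10⁻⁸·5.308×10¹⁰/1530.

α/ε ≈ 1.97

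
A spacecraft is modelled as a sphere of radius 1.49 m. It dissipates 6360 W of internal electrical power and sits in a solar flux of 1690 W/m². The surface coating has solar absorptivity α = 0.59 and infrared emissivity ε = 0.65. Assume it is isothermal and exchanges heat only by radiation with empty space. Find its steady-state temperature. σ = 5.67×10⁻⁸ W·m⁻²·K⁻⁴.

At steady state, absorbed solar power + internal power = radiated power.
Absorbed: α·S·A_cross = 0.59·1690·6.975 = 6954 W (cross-section πr²).
Total input = 6954 + 6360 = 13310 W.
Radiated: εσ·A_surf·T⁴ with A_surf = 4πr² = 27.90 m².
T⁴ = 13310/(0.65·5.67×10⁻⁸·27.90) = 1.295×10¹⁰ K⁴.

T ≈ 337 K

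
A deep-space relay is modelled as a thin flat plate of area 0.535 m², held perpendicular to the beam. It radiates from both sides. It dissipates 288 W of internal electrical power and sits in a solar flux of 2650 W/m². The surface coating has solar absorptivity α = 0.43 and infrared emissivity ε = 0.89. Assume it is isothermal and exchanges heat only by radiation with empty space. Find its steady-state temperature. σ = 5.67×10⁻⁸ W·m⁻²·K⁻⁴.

T ≈ 359 K

At steady state, absorbed solar power + internal power = radiated power.
Absorbed: α·S·A_cross = 0.43·2650·0.5350 = 609.6 W (cross-section A).
Total input = 609.6 + 288 = 897.6 W.
Radiated: εσ·A_surf·T⁴ with A_surf = 2A = 1.070 m².
T⁴ = 897.6/(0.89·5.67×10⁻⁸·1.070) = 1.662×10¹⁰ K⁴.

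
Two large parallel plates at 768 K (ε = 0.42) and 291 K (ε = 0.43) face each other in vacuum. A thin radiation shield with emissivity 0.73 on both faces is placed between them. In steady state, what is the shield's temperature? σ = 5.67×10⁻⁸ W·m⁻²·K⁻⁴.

T_s ≈ 648 K

In steady state the net flux on the hot side equals that on the cold side.
σ(T₁⁴−T_s⁴)/D₁ = σ(T_s⁴−T₂⁴)/D₂, with D₁ = 1/ε₁+1/ε_s−1 = 2.751, D₂ = 1/ε_s+1/ε₂−1 = 2.695.
Solve for T_s⁴: T_s⁴ = (D₂·T₁⁴ + D₁·T₂⁴)/(D₁+D₂) = 1.758×10¹¹ K⁴.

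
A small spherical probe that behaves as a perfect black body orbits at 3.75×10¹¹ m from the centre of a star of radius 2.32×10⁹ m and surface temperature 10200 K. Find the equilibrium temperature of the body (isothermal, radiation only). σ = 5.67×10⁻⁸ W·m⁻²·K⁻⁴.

T ≈ 567 K

The star's surface emits σT_*⁴; at distance d the flux is S = σT_*⁴(R_*/d)².
S = 5.67×10⁻⁸·(10200)⁴·(2.32×10⁹/3.75×10¹¹)² = 23490 W/m².
For an isothermal sphere T⁴ = (1−a)S/(4σ) = 1.036×10¹¹ K⁴.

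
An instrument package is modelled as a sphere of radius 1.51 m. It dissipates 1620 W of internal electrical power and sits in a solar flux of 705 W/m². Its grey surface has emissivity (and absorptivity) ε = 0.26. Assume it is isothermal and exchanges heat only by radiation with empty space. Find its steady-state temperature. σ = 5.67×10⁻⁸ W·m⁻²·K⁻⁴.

At steady state, absorbed solar power + internal power = radiated power.
Absorbed: α·S·A_cross = 0.26·705·7.163 = 1313 W (cross-section πr²).
Total input = 1313 + 1620 = 2933 W.
Radiated: εσ·A_surf·T⁴ with A_surf = 4πr² = 28.65 m².
T⁴ = 2933/(0.26·5.67×10⁻⁸·28.65) = 6.944×10⁹ K⁴.

T ≈ 289 K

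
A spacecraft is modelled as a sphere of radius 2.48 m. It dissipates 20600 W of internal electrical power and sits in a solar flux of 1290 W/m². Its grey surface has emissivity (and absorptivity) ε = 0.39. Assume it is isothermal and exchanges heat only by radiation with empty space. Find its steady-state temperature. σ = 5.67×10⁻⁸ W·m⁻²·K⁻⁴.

At steady state, absorbed solar power + internal power = radiated power.
Absorbed: α·S·A_cross = 0.39·1290·19.32 = 9721 W (cross-section πr²).
Total input = 9721 + 20600 = 30320 W.
Radiated: εσ·A_surf·T⁴ with A_surf = 4πr² = 77.29 m².
T⁴ = 30320/(0.39·5.67×10⁻⁸·77.29) = 1.774×10¹⁰ K⁴.

T ≈ 365 K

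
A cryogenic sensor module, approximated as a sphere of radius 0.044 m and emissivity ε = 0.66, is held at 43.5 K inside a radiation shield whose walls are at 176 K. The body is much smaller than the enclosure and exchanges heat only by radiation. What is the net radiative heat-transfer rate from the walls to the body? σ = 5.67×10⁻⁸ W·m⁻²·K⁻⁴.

For a small grey body in a large enclosure: P_net = εσA(T_body⁴ − T_wall⁴).
A = 4πr² = 0.02433 m²; T_body⁴ − T_wall⁴ = 3.581×10⁶ − 9.595×10⁸ = -9.559×10⁸ K⁴.
|P_net| = 0.66·5.67×10⁻⁸·0.02433·9.559×10⁸.

P_net ≈ 0.870 W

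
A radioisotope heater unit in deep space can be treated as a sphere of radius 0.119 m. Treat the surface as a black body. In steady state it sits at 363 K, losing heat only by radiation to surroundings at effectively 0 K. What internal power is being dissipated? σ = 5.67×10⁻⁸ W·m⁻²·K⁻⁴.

P ≈ 175 W

Steady state: P = εσA T⁴.
A = 4πr² = 0.1780 m²; T⁴ = (363)⁴ = 1.736×10¹⁰ K⁴.
P = 1.0 × 5.67×10⁻⁸ × 0.1780 × 1.736×10¹⁰.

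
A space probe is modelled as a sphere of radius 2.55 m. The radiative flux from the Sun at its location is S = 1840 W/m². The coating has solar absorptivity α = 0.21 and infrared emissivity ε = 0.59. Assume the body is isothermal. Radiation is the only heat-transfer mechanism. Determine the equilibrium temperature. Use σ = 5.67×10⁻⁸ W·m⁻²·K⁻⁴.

At equilibrium, absorbed power = emitted power.
Absorbing cross-section = πr² = 20.43 m²; emitting surface = 4πr² = 81.71 m² (ratio 4).
αS·A_cross = εσ·A_surf·T⁴  ⇒  T⁴ = αS/(ε·4σ).
T⁴ = 0.210·1840/(0.59·4·5.67×10⁻⁸) = 2.888×10⁹ K⁴.
T = (2.888×10⁹)^(1/4).

T ≈ 232 K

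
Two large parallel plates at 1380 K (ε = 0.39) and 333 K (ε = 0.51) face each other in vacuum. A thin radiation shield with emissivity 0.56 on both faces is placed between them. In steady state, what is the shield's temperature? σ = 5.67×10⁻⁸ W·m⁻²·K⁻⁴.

T_s ≈ 1130 K

In steady state the net flux on the hot side equals that on the cold side.
σ(T₁⁴−T_s⁴)/D₁ = σ(T_s⁴−T₂⁴)/D₂, with D₁ = 1/ε₁+1/ε_s−1 = 3.350, D₂ = 1/ε_s+1/ε₂−1 = 2.746.
Solve for T_s⁴: T_s⁴ = (D₂·T₁⁴ + D₁·T₂⁴)/(D₁+D₂) = 1.641×10¹² K⁴.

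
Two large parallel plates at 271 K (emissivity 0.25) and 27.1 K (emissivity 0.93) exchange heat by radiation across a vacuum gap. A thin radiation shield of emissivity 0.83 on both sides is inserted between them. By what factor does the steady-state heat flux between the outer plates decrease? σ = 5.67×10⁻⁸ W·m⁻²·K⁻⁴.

factor ≈ 1.35

Without shield: q₀ = σΔ(T⁴)/(1/ε₁+1/ε₂−1) with denominator 4.075.
With shield the two gaps are in series; the resistances add: (1/ε₁+1/ε_s−1)+(1/ε_s+1/ε₂−1) = 4.205+1.280 = 5.485.
Heat-flux ratio q₀/q = 5.485/4.075.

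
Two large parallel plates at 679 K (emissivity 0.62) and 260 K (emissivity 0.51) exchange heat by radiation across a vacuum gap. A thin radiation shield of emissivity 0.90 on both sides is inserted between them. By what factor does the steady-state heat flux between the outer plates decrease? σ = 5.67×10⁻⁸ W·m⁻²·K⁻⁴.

Without shield: q₀ = σΔ(T⁴)/(1/ε₁+1/ε₂−1) with denominator 2.574.
With shield the two gaps are in series; the resistances add: (1/ε₁+1/ε_s−1)+(1/ε_s+1/ε₂−1) = 1.724+2.072 = 3.796.
Heat-flux ratio q₀/q = 3.796/2.574.

factor ≈ 1.47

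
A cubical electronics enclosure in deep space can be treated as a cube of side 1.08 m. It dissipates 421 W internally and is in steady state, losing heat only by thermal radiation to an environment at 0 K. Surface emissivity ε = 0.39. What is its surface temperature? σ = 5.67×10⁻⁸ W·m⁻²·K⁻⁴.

Steady state: internal power = radiated power, P = εσA T⁴.
Radiating area A = 6L² = 6.998 m².
T⁴ = P/(εσA) = 421/(0.39·5.67×10⁻⁸·6.998) = 2.720×10⁹ K⁴.
T = (2.720×10⁹)^(1/4).

T ≈ 228 K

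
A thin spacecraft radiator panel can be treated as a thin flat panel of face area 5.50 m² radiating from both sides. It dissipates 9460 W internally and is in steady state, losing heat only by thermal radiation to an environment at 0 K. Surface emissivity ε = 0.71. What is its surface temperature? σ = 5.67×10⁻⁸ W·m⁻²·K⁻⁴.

Steady state: internal power = radiated power, P = εσA T⁴.
Radiating area A = 2·5.50 = 11.00 m².
T⁴ = P/(εσA) = 9460/(0.71·5.67×10⁻⁸·11.00) = 2.136×10¹⁰ K⁴.
T = (2.136×10¹⁰)^(1/4).

T ≈ 382 K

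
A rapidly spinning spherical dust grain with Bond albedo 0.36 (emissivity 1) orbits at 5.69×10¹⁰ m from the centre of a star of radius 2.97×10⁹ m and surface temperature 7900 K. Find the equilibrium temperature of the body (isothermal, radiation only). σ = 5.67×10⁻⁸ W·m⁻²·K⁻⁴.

T ≈ 1140 K

The star's surface emits σT_*⁴; at distance d the flux is S = σT_*⁴(R_*/d)².
S = 5.67×10⁻⁸·(7900)⁴·(2.97×10⁹/5.69×10¹⁰)² = 6.017×10⁵ W/m².
For an isothermal sphere T⁴ = (1−a)S/(4σ) = 1.698×10¹² K⁴.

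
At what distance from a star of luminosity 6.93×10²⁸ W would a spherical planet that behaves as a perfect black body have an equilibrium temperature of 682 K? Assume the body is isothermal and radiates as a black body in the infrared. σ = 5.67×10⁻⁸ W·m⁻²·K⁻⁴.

For an isothermal black-emitting sphere, (1−a)S·πr² = σ·4πr²·T⁴ ⇒ S = 4σT⁴/(1−a).
S = 4·5.67×10⁻⁸·(682)⁴/1.00 = 49070 W/m².
Flux falls as S = L/(4πd²), so d = √(L/(4πS)) = √(6.93×10²⁸/(4π·49070)).

d ≈ 3.35×10¹¹ m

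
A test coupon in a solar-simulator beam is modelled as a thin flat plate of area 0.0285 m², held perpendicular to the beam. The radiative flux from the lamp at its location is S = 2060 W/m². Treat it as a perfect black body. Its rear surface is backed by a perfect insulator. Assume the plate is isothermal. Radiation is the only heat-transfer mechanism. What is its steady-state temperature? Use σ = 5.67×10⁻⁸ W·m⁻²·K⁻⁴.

T ≈ 437 K

At equilibrium, absorbed power = emitted power.
Absorbing cross-section = A = 0.02850 m²; emitting surface = A = 0.02850 m² (ratio 1).
S·A_cross = εσ·A_surf·T⁴  ⇒  T⁴ = S/(1σ).
T⁴ = 1.00·2060/(1·5.67×10⁻⁸) = 3.633×10¹⁰ K⁴.
T = (3.633×10¹⁰)^(1/4).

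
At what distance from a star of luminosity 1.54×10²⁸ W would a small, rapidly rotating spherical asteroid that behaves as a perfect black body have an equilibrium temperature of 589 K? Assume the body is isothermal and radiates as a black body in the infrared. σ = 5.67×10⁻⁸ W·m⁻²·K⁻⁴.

d ≈ 2.12×10¹¹ m

For an isothermal black-emitting sphere, (1−a)S·πr² = σ·4πr²·T⁴ ⇒ S = 4σT⁴/(1−a).
S = 4·5.67×10⁻⁸·(589)⁴/1.00 = 27300 W/m².
Flux falls as S = L/(4πd²), so d = √(L/(4πS)) = √(1.54×10²⁸/(4π·27300)).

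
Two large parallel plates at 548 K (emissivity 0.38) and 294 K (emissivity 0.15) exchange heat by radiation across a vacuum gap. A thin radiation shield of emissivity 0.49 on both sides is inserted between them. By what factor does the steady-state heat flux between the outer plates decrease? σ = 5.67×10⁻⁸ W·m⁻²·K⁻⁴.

factor ≈ 1.37

Without shield: q₀ = σΔ(T⁴)/(1/ε₁+1/ε₂−1) with denominator 8.298.
With shield the two gaps are in series; the resistances add: (1/ε₁+1/ε_s−1)+(1/ε_s+1/ε₂−1) = 3.672+7.707 = 11.38.
Heat-flux ratio q₀/q = 11.38/8.298.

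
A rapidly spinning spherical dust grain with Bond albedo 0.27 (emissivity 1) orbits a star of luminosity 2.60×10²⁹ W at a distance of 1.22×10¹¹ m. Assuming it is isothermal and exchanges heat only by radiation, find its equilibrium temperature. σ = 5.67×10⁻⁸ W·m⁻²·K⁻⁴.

T ≈ 1450 K

First find the stellar flux at distance d: S = L/(4πd²) = 2.60×10²⁹/(4π·(1.22×10¹¹)²) = 1.390×10⁶ W/m².
For an isothermal sphere, absorbed (1−a)S·πr² = emitted σ·4πr²·T⁴, so T⁴ = (1−a)S/(4σ).
T⁴ = 0.730·1.390×10⁶/(4·5.67×10⁻⁸) = 4.474×10¹² K⁴.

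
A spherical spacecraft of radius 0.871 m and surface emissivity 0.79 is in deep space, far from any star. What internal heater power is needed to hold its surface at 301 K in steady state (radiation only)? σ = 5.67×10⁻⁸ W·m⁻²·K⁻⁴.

P = εσ·4πr²·T⁴.
4πr² = 9.533 m²; T⁴ = 8.209×10⁹ K⁴.
P = 0.79·5.67×10⁻⁸·9.533·8.209×10⁹.

P ≈ 3510 W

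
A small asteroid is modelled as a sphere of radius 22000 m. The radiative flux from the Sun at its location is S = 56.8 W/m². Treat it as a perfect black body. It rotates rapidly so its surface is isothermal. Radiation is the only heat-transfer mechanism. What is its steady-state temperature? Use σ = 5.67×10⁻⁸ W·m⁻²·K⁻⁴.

At equilibrium, absorbed power = emitted power.
Absorbing cross-section = πr² = 1.521×10⁹ m²; emitting surface = 4πr² = 6.082×10⁹ m² (ratio 4).
S·A_cross = εσ·A_surf·T⁴  ⇒  T⁴ = S/(4σ).
T⁴ = 1.00·56.8/(4·5.67×10⁻⁸) = 2.504×10⁸ K⁴.
T = (2.504×10⁸)^(1/4).

T ≈ 126 K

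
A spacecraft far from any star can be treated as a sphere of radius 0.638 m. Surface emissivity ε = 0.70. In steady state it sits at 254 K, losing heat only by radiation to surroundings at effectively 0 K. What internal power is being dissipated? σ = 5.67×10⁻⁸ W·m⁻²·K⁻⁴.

Steady state: P = εσA T⁴.
A = 4πr² = 5.115 m²; T⁴ = (254)⁴ = 4.162×10⁹ K⁴.
P = 0.70 × 5.67×10⁻⁸ × 5.115 × 4.162×10⁹.

P ≈ 845 W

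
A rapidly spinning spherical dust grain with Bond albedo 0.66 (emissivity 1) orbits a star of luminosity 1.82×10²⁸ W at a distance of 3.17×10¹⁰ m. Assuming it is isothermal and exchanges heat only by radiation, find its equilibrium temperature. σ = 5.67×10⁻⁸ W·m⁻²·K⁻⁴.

First find the stellar flux at distance d: S = L/(4πd²) = 1.82×10²⁸/(4π·(3.17×10¹⁰)²) = 1.441×10⁶ W/m².
For an isothermal sphere, absorbed (1−a)S·πr² = emitted σ·4πr²·T⁴, so T⁴ = (1−a)S/(4σ).
T⁴ = 0.340·1.441×10⁶/(4·5.67×10⁻⁸) = 2.161×10¹² K⁴.

T ≈ 1210 K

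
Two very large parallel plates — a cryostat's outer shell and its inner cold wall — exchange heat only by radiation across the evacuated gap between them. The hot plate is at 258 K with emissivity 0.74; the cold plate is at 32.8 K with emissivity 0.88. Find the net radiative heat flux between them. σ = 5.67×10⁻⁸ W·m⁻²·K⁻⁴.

For two infinite grey parallel plates, q = σ(T₁⁴ − T₂⁴)/(1/ε₁ + 1/ε₂ − 1).
T₁⁴ − T₂⁴ = 4.431×10⁹ − 1.157×10⁶ = 4.430×10⁹ K⁴.
1/ε₁ + 1/ε₂ − 1 = 1.351 + 1.136 − 1 = 1.488.
q = 5.67×10⁻⁸ × 4.430×10⁹ / 1.488.

q ≈ 169 W/m²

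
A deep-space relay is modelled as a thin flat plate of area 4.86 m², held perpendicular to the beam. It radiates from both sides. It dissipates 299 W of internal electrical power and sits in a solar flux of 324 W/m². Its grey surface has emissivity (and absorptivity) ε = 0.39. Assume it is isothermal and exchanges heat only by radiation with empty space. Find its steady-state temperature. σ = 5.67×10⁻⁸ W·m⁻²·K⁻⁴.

At steady state, absorbed solar power + internal power = radiated power.
Absorbed: α·S·A_cross = 0.39·324·4.860 = 614.1 W (cross-section A).
Total input = 614.1 + 299 = 913.1 W.
Radiated: εσ·A_surf·T⁴ with A_surf = 2A = 9.720 m².
T⁴ = 913.1/(0.39·5.67×10⁻⁸·9.720) = 4.248×10⁹ K⁴.

T ≈ 255 K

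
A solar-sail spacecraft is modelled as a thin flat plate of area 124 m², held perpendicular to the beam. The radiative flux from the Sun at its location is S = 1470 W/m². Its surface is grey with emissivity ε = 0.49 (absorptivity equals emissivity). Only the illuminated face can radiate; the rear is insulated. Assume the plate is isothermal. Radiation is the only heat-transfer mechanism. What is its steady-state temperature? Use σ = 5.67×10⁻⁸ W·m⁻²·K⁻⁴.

At equilibrium, absorbed power = emitted power.
Absorbing cross-section = A = 124.0 m²; emitting surface = A = 124.0 m² (ratio 1).
εS·A_cross = εσ·A_surf·T⁴  ⇒  T⁴ = S/(1σ)   (ε cancels).
T⁴ = 1470/(1·5.67×10⁻⁸) = 2.593×10¹⁰ K⁴.
T = (2.593×10¹⁰)^(1/4).

T ≈ 401 K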